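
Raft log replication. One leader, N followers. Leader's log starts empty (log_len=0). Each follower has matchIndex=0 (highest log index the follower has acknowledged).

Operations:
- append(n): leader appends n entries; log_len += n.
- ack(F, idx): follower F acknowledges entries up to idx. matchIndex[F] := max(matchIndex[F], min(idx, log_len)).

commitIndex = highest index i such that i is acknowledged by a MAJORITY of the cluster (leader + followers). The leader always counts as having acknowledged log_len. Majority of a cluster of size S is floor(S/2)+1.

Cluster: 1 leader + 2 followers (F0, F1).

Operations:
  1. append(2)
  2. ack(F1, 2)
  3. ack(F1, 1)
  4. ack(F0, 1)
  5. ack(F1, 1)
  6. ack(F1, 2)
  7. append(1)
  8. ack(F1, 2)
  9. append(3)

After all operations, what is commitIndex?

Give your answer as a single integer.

Answer: 2

Derivation:
Op 1: append 2 -> log_len=2
Op 2: F1 acks idx 2 -> match: F0=0 F1=2; commitIndex=2
Op 3: F1 acks idx 1 -> match: F0=0 F1=2; commitIndex=2
Op 4: F0 acks idx 1 -> match: F0=1 F1=2; commitIndex=2
Op 5: F1 acks idx 1 -> match: F0=1 F1=2; commitIndex=2
Op 6: F1 acks idx 2 -> match: F0=1 F1=2; commitIndex=2
Op 7: append 1 -> log_len=3
Op 8: F1 acks idx 2 -> match: F0=1 F1=2; commitIndex=2
Op 9: append 3 -> log_len=6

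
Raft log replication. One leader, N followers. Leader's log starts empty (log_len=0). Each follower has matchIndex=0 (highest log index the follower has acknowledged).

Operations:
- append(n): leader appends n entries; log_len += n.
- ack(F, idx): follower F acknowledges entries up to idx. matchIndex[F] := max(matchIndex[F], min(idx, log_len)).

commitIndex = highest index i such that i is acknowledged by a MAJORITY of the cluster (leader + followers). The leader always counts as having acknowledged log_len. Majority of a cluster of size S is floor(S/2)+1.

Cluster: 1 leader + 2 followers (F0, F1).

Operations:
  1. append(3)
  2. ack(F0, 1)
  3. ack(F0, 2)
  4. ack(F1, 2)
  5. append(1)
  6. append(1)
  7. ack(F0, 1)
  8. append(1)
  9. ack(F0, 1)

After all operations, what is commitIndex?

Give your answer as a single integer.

Answer: 2

Derivation:
Op 1: append 3 -> log_len=3
Op 2: F0 acks idx 1 -> match: F0=1 F1=0; commitIndex=1
Op 3: F0 acks idx 2 -> match: F0=2 F1=0; commitIndex=2
Op 4: F1 acks idx 2 -> match: F0=2 F1=2; commitIndex=2
Op 5: append 1 -> log_len=4
Op 6: append 1 -> log_len=5
Op 7: F0 acks idx 1 -> match: F0=2 F1=2; commitIndex=2
Op 8: append 1 -> log_len=6
Op 9: F0 acks idx 1 -> match: F0=2 F1=2; commitIndex=2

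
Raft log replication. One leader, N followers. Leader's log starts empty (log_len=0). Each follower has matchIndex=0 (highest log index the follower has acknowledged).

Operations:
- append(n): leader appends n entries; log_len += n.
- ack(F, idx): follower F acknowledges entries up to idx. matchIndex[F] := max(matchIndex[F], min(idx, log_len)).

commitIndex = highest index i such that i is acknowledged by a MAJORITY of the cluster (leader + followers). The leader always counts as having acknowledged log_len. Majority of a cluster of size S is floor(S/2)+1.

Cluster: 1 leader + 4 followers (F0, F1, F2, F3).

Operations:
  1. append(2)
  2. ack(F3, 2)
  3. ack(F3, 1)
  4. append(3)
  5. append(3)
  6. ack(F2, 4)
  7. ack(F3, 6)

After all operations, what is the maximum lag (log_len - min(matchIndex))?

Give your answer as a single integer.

Answer: 8

Derivation:
Op 1: append 2 -> log_len=2
Op 2: F3 acks idx 2 -> match: F0=0 F1=0 F2=0 F3=2; commitIndex=0
Op 3: F3 acks idx 1 -> match: F0=0 F1=0 F2=0 F3=2; commitIndex=0
Op 4: append 3 -> log_len=5
Op 5: append 3 -> log_len=8
Op 6: F2 acks idx 4 -> match: F0=0 F1=0 F2=4 F3=2; commitIndex=2
Op 7: F3 acks idx 6 -> match: F0=0 F1=0 F2=4 F3=6; commitIndex=4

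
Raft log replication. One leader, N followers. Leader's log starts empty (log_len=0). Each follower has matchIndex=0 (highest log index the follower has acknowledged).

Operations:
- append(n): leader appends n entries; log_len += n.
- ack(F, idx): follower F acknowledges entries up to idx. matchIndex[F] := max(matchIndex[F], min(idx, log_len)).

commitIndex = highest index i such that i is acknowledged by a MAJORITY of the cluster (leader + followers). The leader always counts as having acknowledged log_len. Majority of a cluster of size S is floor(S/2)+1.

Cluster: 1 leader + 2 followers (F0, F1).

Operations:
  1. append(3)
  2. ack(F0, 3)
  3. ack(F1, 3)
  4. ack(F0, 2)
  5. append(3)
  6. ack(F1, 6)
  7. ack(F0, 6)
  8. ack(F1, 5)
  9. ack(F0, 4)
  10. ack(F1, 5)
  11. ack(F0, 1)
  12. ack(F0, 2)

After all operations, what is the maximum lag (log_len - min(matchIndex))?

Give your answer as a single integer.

Op 1: append 3 -> log_len=3
Op 2: F0 acks idx 3 -> match: F0=3 F1=0; commitIndex=3
Op 3: F1 acks idx 3 -> match: F0=3 F1=3; commitIndex=3
Op 4: F0 acks idx 2 -> match: F0=3 F1=3; commitIndex=3
Op 5: append 3 -> log_len=6
Op 6: F1 acks idx 6 -> match: F0=3 F1=6; commitIndex=6
Op 7: F0 acks idx 6 -> match: F0=6 F1=6; commitIndex=6
Op 8: F1 acks idx 5 -> match: F0=6 F1=6; commitIndex=6
Op 9: F0 acks idx 4 -> match: F0=6 F1=6; commitIndex=6
Op 10: F1 acks idx 5 -> match: F0=6 F1=6; commitIndex=6
Op 11: F0 acks idx 1 -> match: F0=6 F1=6; commitIndex=6
Op 12: F0 acks idx 2 -> match: F0=6 F1=6; commitIndex=6

Answer: 0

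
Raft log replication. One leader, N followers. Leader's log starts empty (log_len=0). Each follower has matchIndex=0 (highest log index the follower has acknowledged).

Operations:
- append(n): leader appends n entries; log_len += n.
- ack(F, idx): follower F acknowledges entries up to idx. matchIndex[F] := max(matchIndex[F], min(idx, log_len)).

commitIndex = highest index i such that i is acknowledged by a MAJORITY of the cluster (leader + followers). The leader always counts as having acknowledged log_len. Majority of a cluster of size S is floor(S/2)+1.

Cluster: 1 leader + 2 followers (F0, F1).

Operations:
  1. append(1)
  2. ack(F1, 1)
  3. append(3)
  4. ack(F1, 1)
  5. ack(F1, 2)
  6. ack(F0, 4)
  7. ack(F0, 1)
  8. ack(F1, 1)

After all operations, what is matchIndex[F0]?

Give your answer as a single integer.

Op 1: append 1 -> log_len=1
Op 2: F1 acks idx 1 -> match: F0=0 F1=1; commitIndex=1
Op 3: append 3 -> log_len=4
Op 4: F1 acks idx 1 -> match: F0=0 F1=1; commitIndex=1
Op 5: F1 acks idx 2 -> match: F0=0 F1=2; commitIndex=2
Op 6: F0 acks idx 4 -> match: F0=4 F1=2; commitIndex=4
Op 7: F0 acks idx 1 -> match: F0=4 F1=2; commitIndex=4
Op 8: F1 acks idx 1 -> match: F0=4 F1=2; commitIndex=4

Answer: 4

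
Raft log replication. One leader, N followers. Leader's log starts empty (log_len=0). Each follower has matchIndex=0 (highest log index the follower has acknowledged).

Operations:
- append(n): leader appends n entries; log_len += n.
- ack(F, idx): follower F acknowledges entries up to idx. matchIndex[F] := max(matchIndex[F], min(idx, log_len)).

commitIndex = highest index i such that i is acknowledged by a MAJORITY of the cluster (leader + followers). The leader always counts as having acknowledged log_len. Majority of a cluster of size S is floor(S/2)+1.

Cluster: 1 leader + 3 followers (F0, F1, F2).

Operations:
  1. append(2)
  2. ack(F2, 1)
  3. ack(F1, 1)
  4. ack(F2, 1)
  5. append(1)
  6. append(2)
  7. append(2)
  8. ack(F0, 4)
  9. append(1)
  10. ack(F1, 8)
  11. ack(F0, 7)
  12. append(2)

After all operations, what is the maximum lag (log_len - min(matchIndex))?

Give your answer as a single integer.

Op 1: append 2 -> log_len=2
Op 2: F2 acks idx 1 -> match: F0=0 F1=0 F2=1; commitIndex=0
Op 3: F1 acks idx 1 -> match: F0=0 F1=1 F2=1; commitIndex=1
Op 4: F2 acks idx 1 -> match: F0=0 F1=1 F2=1; commitIndex=1
Op 5: append 1 -> log_len=3
Op 6: append 2 -> log_len=5
Op 7: append 2 -> log_len=7
Op 8: F0 acks idx 4 -> match: F0=4 F1=1 F2=1; commitIndex=1
Op 9: append 1 -> log_len=8
Op 10: F1 acks idx 8 -> match: F0=4 F1=8 F2=1; commitIndex=4
Op 11: F0 acks idx 7 -> match: F0=7 F1=8 F2=1; commitIndex=7
Op 12: append 2 -> log_len=10

Answer: 9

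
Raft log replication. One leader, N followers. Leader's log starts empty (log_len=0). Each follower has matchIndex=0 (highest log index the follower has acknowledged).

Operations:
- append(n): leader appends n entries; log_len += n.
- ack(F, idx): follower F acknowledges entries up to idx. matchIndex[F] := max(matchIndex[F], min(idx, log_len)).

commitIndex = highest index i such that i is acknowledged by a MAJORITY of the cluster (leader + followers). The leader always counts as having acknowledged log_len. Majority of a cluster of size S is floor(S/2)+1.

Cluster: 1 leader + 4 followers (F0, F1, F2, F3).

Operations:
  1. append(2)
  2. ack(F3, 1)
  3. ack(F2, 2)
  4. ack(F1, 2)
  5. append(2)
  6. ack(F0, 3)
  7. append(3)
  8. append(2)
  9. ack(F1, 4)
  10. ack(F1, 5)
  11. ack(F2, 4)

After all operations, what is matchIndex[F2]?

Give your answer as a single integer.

Op 1: append 2 -> log_len=2
Op 2: F3 acks idx 1 -> match: F0=0 F1=0 F2=0 F3=1; commitIndex=0
Op 3: F2 acks idx 2 -> match: F0=0 F1=0 F2=2 F3=1; commitIndex=1
Op 4: F1 acks idx 2 -> match: F0=0 F1=2 F2=2 F3=1; commitIndex=2
Op 5: append 2 -> log_len=4
Op 6: F0 acks idx 3 -> match: F0=3 F1=2 F2=2 F3=1; commitIndex=2
Op 7: append 3 -> log_len=7
Op 8: append 2 -> log_len=9
Op 9: F1 acks idx 4 -> match: F0=3 F1=4 F2=2 F3=1; commitIndex=3
Op 10: F1 acks idx 5 -> match: F0=3 F1=5 F2=2 F3=1; commitIndex=3
Op 11: F2 acks idx 4 -> match: F0=3 F1=5 F2=4 F3=1; commitIndex=4

Answer: 4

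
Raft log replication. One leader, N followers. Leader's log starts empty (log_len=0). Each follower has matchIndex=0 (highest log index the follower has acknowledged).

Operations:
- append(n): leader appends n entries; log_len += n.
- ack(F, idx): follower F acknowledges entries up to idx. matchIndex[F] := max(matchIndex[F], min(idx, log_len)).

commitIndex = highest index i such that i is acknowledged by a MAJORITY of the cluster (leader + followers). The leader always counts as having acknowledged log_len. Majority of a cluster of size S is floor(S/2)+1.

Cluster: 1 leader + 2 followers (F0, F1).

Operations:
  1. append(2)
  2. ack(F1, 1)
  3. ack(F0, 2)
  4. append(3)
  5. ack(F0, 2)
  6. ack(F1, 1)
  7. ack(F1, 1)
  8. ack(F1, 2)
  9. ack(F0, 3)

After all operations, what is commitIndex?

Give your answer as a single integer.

Answer: 3

Derivation:
Op 1: append 2 -> log_len=2
Op 2: F1 acks idx 1 -> match: F0=0 F1=1; commitIndex=1
Op 3: F0 acks idx 2 -> match: F0=2 F1=1; commitIndex=2
Op 4: append 3 -> log_len=5
Op 5: F0 acks idx 2 -> match: F0=2 F1=1; commitIndex=2
Op 6: F1 acks idx 1 -> match: F0=2 F1=1; commitIndex=2
Op 7: F1 acks idx 1 -> match: F0=2 F1=1; commitIndex=2
Op 8: F1 acks idx 2 -> match: F0=2 F1=2; commitIndex=2
Op 9: F0 acks idx 3 -> match: F0=3 F1=2; commitIndex=3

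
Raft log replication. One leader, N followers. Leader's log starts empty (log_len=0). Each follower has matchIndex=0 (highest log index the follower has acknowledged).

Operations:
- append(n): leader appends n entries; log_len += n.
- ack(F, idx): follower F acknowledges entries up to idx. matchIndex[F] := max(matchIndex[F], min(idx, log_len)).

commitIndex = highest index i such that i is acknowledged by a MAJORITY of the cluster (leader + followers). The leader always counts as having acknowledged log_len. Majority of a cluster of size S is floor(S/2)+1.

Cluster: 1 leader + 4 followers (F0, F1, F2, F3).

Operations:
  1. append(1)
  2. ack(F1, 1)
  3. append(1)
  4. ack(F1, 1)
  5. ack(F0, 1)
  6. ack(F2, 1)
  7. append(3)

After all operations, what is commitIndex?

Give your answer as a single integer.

Answer: 1

Derivation:
Op 1: append 1 -> log_len=1
Op 2: F1 acks idx 1 -> match: F0=0 F1=1 F2=0 F3=0; commitIndex=0
Op 3: append 1 -> log_len=2
Op 4: F1 acks idx 1 -> match: F0=0 F1=1 F2=0 F3=0; commitIndex=0
Op 5: F0 acks idx 1 -> match: F0=1 F1=1 F2=0 F3=0; commitIndex=1
Op 6: F2 acks idx 1 -> match: F0=1 F1=1 F2=1 F3=0; commitIndex=1
Op 7: append 3 -> log_len=5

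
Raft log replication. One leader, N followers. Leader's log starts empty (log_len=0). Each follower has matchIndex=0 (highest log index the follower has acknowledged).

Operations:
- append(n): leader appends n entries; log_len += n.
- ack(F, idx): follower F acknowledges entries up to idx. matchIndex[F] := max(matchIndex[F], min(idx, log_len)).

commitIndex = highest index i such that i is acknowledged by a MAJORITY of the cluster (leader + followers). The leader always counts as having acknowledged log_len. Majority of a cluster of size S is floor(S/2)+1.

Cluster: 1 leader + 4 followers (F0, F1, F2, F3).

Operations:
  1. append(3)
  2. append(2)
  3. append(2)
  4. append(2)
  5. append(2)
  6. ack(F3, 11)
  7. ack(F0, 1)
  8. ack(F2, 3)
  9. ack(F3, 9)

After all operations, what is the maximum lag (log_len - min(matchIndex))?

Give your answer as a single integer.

Op 1: append 3 -> log_len=3
Op 2: append 2 -> log_len=5
Op 3: append 2 -> log_len=7
Op 4: append 2 -> log_len=9
Op 5: append 2 -> log_len=11
Op 6: F3 acks idx 11 -> match: F0=0 F1=0 F2=0 F3=11; commitIndex=0
Op 7: F0 acks idx 1 -> match: F0=1 F1=0 F2=0 F3=11; commitIndex=1
Op 8: F2 acks idx 3 -> match: F0=1 F1=0 F2=3 F3=11; commitIndex=3
Op 9: F3 acks idx 9 -> match: F0=1 F1=0 F2=3 F3=11; commitIndex=3

Answer: 11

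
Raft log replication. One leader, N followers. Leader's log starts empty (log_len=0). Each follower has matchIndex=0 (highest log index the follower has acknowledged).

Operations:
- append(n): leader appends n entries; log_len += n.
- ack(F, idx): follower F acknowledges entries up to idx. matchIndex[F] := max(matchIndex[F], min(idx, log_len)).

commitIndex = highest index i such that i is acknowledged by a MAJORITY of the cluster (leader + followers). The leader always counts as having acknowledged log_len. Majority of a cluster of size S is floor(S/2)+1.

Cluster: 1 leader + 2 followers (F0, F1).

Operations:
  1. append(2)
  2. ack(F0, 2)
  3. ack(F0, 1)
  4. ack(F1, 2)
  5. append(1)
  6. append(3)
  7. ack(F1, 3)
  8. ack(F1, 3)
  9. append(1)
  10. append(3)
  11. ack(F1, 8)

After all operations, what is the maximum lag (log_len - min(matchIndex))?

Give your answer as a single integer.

Answer: 8

Derivation:
Op 1: append 2 -> log_len=2
Op 2: F0 acks idx 2 -> match: F0=2 F1=0; commitIndex=2
Op 3: F0 acks idx 1 -> match: F0=2 F1=0; commitIndex=2
Op 4: F1 acks idx 2 -> match: F0=2 F1=2; commitIndex=2
Op 5: append 1 -> log_len=3
Op 6: append 3 -> log_len=6
Op 7: F1 acks idx 3 -> match: F0=2 F1=3; commitIndex=3
Op 8: F1 acks idx 3 -> match: F0=2 F1=3; commitIndex=3
Op 9: append 1 -> log_len=7
Op 10: append 3 -> log_len=10
Op 11: F1 acks idx 8 -> match: F0=2 F1=8; commitIndex=8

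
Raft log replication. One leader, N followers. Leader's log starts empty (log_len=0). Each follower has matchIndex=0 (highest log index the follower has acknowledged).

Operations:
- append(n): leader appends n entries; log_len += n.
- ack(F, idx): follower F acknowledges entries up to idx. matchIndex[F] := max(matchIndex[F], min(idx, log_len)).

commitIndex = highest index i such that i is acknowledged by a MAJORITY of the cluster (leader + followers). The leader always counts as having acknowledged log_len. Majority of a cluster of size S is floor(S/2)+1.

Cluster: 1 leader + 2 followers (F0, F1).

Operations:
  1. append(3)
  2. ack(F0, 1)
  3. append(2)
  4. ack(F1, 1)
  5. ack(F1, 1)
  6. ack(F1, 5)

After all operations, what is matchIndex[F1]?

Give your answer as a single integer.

Op 1: append 3 -> log_len=3
Op 2: F0 acks idx 1 -> match: F0=1 F1=0; commitIndex=1
Op 3: append 2 -> log_len=5
Op 4: F1 acks idx 1 -> match: F0=1 F1=1; commitIndex=1
Op 5: F1 acks idx 1 -> match: F0=1 F1=1; commitIndex=1
Op 6: F1 acks idx 5 -> match: F0=1 F1=5; commitIndex=5

Answer: 5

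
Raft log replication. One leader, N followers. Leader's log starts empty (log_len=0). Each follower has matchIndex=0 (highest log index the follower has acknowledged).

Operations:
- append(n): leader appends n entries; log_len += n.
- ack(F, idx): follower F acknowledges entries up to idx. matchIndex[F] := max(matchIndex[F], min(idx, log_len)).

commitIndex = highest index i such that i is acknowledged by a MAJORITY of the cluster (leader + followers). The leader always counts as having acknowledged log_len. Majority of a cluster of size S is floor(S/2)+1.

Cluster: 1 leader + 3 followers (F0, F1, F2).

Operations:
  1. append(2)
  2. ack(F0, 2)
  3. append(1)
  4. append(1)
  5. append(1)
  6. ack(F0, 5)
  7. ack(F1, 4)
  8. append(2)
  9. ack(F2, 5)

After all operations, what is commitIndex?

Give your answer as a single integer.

Answer: 5

Derivation:
Op 1: append 2 -> log_len=2
Op 2: F0 acks idx 2 -> match: F0=2 F1=0 F2=0; commitIndex=0
Op 3: append 1 -> log_len=3
Op 4: append 1 -> log_len=4
Op 5: append 1 -> log_len=5
Op 6: F0 acks idx 5 -> match: F0=5 F1=0 F2=0; commitIndex=0
Op 7: F1 acks idx 4 -> match: F0=5 F1=4 F2=0; commitIndex=4
Op 8: append 2 -> log_len=7
Op 9: F2 acks idx 5 -> match: F0=5 F1=4 F2=5; commitIndex=5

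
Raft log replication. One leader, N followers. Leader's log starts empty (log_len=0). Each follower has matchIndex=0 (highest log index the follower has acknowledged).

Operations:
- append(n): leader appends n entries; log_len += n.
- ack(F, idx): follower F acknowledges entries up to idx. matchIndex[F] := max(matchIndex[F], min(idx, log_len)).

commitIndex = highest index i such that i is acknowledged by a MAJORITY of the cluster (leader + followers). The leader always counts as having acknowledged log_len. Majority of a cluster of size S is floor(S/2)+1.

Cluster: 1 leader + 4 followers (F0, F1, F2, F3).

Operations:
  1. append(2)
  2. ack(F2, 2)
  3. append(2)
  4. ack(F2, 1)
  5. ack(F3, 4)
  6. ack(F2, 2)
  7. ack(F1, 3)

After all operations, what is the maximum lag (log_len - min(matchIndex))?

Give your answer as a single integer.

Answer: 4

Derivation:
Op 1: append 2 -> log_len=2
Op 2: F2 acks idx 2 -> match: F0=0 F1=0 F2=2 F3=0; commitIndex=0
Op 3: append 2 -> log_len=4
Op 4: F2 acks idx 1 -> match: F0=0 F1=0 F2=2 F3=0; commitIndex=0
Op 5: F3 acks idx 4 -> match: F0=0 F1=0 F2=2 F3=4; commitIndex=2
Op 6: F2 acks idx 2 -> match: F0=0 F1=0 F2=2 F3=4; commitIndex=2
Op 7: F1 acks idx 3 -> match: F0=0 F1=3 F2=2 F3=4; commitIndex=3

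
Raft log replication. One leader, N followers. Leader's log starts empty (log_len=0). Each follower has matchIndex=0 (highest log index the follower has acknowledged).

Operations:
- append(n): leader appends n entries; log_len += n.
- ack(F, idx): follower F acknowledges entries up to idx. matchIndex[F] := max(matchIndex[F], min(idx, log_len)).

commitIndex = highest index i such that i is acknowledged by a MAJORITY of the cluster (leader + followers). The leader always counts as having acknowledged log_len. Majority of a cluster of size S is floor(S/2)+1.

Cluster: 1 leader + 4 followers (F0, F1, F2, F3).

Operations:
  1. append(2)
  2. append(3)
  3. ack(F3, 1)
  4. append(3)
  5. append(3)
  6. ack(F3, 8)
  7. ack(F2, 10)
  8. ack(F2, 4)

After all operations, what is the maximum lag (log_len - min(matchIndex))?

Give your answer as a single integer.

Answer: 11

Derivation:
Op 1: append 2 -> log_len=2
Op 2: append 3 -> log_len=5
Op 3: F3 acks idx 1 -> match: F0=0 F1=0 F2=0 F3=1; commitIndex=0
Op 4: append 3 -> log_len=8
Op 5: append 3 -> log_len=11
Op 6: F3 acks idx 8 -> match: F0=0 F1=0 F2=0 F3=8; commitIndex=0
Op 7: F2 acks idx 10 -> match: F0=0 F1=0 F2=10 F3=8; commitIndex=8
Op 8: F2 acks idx 4 -> match: F0=0 F1=0 F2=10 F3=8; commitIndex=8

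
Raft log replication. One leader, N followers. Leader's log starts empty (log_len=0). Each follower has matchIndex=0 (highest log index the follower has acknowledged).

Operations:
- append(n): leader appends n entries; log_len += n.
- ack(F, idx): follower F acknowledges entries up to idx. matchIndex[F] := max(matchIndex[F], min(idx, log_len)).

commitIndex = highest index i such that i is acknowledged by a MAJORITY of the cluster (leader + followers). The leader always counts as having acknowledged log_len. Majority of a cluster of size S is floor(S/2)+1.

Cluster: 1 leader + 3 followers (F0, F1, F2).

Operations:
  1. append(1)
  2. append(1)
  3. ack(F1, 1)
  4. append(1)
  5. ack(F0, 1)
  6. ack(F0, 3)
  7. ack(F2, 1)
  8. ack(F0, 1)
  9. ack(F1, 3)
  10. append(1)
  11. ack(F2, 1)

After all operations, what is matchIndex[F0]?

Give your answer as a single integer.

Op 1: append 1 -> log_len=1
Op 2: append 1 -> log_len=2
Op 3: F1 acks idx 1 -> match: F0=0 F1=1 F2=0; commitIndex=0
Op 4: append 1 -> log_len=3
Op 5: F0 acks idx 1 -> match: F0=1 F1=1 F2=0; commitIndex=1
Op 6: F0 acks idx 3 -> match: F0=3 F1=1 F2=0; commitIndex=1
Op 7: F2 acks idx 1 -> match: F0=3 F1=1 F2=1; commitIndex=1
Op 8: F0 acks idx 1 -> match: F0=3 F1=1 F2=1; commitIndex=1
Op 9: F1 acks idx 3 -> match: F0=3 F1=3 F2=1; commitIndex=3
Op 10: append 1 -> log_len=4
Op 11: F2 acks idx 1 -> match: F0=3 F1=3 F2=1; commitIndex=3

Answer: 3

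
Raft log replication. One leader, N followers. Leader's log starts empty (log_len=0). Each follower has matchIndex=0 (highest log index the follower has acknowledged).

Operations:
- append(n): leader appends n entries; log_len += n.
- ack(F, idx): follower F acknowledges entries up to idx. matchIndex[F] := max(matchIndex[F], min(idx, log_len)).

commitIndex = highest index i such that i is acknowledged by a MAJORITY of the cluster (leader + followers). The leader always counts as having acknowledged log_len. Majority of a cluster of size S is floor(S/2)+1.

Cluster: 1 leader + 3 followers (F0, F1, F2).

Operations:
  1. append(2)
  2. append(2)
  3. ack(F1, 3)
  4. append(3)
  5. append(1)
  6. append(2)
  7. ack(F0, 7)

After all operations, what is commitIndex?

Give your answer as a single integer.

Answer: 3

Derivation:
Op 1: append 2 -> log_len=2
Op 2: append 2 -> log_len=4
Op 3: F1 acks idx 3 -> match: F0=0 F1=3 F2=0; commitIndex=0
Op 4: append 3 -> log_len=7
Op 5: append 1 -> log_len=8
Op 6: append 2 -> log_len=10
Op 7: F0 acks idx 7 -> match: F0=7 F1=3 F2=0; commitIndex=3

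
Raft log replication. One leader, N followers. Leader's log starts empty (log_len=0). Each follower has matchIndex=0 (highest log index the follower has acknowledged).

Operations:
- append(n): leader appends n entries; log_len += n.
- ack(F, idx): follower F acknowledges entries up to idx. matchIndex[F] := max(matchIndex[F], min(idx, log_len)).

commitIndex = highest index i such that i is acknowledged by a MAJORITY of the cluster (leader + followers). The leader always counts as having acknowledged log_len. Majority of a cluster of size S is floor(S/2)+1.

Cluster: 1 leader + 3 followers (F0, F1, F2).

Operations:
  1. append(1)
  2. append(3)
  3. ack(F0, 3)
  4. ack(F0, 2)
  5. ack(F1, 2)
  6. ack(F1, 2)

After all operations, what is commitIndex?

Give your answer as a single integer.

Answer: 2

Derivation:
Op 1: append 1 -> log_len=1
Op 2: append 3 -> log_len=4
Op 3: F0 acks idx 3 -> match: F0=3 F1=0 F2=0; commitIndex=0
Op 4: F0 acks idx 2 -> match: F0=3 F1=0 F2=0; commitIndex=0
Op 5: F1 acks idx 2 -> match: F0=3 F1=2 F2=0; commitIndex=2
Op 6: F1 acks idx 2 -> match: F0=3 F1=2 F2=0; commitIndex=2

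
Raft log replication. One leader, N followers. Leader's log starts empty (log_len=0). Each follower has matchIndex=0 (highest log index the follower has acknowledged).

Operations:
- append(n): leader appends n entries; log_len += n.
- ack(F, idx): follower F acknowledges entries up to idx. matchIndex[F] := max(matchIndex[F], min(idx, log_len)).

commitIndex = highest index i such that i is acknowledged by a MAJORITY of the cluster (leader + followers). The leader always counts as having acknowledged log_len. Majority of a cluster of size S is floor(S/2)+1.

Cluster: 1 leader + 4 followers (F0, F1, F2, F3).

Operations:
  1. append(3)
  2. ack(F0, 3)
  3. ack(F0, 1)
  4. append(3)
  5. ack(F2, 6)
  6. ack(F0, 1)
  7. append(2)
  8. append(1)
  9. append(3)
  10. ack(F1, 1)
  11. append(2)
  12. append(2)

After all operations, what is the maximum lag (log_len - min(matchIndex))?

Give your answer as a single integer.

Op 1: append 3 -> log_len=3
Op 2: F0 acks idx 3 -> match: F0=3 F1=0 F2=0 F3=0; commitIndex=0
Op 3: F0 acks idx 1 -> match: F0=3 F1=0 F2=0 F3=0; commitIndex=0
Op 4: append 3 -> log_len=6
Op 5: F2 acks idx 6 -> match: F0=3 F1=0 F2=6 F3=0; commitIndex=3
Op 6: F0 acks idx 1 -> match: F0=3 F1=0 F2=6 F3=0; commitIndex=3
Op 7: append 2 -> log_len=8
Op 8: append 1 -> log_len=9
Op 9: append 3 -> log_len=12
Op 10: F1 acks idx 1 -> match: F0=3 F1=1 F2=6 F3=0; commitIndex=3
Op 11: append 2 -> log_len=14
Op 12: append 2 -> log_len=16

Answer: 16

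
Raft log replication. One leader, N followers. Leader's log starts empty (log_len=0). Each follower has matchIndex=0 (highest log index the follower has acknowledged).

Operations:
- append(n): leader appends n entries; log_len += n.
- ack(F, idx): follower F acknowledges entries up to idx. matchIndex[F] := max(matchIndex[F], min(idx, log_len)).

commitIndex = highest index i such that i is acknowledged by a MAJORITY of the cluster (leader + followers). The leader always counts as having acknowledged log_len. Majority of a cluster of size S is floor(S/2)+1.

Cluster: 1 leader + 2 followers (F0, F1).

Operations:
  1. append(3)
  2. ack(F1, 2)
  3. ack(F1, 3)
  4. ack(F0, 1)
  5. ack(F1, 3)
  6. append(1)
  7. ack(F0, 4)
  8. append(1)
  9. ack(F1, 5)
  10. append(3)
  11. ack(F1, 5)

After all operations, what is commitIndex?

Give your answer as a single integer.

Op 1: append 3 -> log_len=3
Op 2: F1 acks idx 2 -> match: F0=0 F1=2; commitIndex=2
Op 3: F1 acks idx 3 -> match: F0=0 F1=3; commitIndex=3
Op 4: F0 acks idx 1 -> match: F0=1 F1=3; commitIndex=3
Op 5: F1 acks idx 3 -> match: F0=1 F1=3; commitIndex=3
Op 6: append 1 -> log_len=4
Op 7: F0 acks idx 4 -> match: F0=4 F1=3; commitIndex=4
Op 8: append 1 -> log_len=5
Op 9: F1 acks idx 5 -> match: F0=4 F1=5; commitIndex=5
Op 10: append 3 -> log_len=8
Op 11: F1 acks idx 5 -> match: F0=4 F1=5; commitIndex=5

Answer: 5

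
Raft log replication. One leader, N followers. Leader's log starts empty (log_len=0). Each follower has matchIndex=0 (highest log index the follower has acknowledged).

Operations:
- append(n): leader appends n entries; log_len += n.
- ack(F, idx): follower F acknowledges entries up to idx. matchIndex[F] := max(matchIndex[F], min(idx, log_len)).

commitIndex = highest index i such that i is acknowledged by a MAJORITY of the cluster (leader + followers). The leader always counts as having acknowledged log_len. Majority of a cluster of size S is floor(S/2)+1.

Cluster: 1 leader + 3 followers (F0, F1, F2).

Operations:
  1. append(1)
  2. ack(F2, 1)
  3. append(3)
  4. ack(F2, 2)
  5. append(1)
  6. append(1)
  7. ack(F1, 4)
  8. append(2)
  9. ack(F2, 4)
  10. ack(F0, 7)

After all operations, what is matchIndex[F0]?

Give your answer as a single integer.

Answer: 7

Derivation:
Op 1: append 1 -> log_len=1
Op 2: F2 acks idx 1 -> match: F0=0 F1=0 F2=1; commitIndex=0
Op 3: append 3 -> log_len=4
Op 4: F2 acks idx 2 -> match: F0=0 F1=0 F2=2; commitIndex=0
Op 5: append 1 -> log_len=5
Op 6: append 1 -> log_len=6
Op 7: F1 acks idx 4 -> match: F0=0 F1=4 F2=2; commitIndex=2
Op 8: append 2 -> log_len=8
Op 9: F2 acks idx 4 -> match: F0=0 F1=4 F2=4; commitIndex=4
Op 10: F0 acks idx 7 -> match: F0=7 F1=4 F2=4; commitIndex=4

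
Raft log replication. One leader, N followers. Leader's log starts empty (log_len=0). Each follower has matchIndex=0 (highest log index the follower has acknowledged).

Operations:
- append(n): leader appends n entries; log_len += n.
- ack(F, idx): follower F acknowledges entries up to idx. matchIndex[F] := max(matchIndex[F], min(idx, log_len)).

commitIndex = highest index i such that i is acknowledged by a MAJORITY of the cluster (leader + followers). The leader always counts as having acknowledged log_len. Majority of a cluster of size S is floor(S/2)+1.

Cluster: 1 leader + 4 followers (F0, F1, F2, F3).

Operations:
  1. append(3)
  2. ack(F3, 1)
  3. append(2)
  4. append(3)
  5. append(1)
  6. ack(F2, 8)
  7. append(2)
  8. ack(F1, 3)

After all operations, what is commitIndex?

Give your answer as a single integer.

Answer: 3

Derivation:
Op 1: append 3 -> log_len=3
Op 2: F3 acks idx 1 -> match: F0=0 F1=0 F2=0 F3=1; commitIndex=0
Op 3: append 2 -> log_len=5
Op 4: append 3 -> log_len=8
Op 5: append 1 -> log_len=9
Op 6: F2 acks idx 8 -> match: F0=0 F1=0 F2=8 F3=1; commitIndex=1
Op 7: append 2 -> log_len=11
Op 8: F1 acks idx 3 -> match: F0=0 F1=3 F2=8 F3=1; commitIndex=3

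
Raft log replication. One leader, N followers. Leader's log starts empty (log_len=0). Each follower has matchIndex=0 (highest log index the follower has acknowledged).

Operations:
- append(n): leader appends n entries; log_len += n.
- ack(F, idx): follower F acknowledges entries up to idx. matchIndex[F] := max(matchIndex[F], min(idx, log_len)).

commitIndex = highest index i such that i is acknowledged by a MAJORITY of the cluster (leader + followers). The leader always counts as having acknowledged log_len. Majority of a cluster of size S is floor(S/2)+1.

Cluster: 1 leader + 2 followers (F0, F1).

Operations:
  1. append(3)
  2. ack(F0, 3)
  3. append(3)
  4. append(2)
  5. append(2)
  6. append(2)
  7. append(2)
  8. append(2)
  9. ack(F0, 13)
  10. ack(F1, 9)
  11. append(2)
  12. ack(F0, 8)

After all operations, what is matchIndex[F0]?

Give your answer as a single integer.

Answer: 13

Derivation:
Op 1: append 3 -> log_len=3
Op 2: F0 acks idx 3 -> match: F0=3 F1=0; commitIndex=3
Op 3: append 3 -> log_len=6
Op 4: append 2 -> log_len=8
Op 5: append 2 -> log_len=10
Op 6: append 2 -> log_len=12
Op 7: append 2 -> log_len=14
Op 8: append 2 -> log_len=16
Op 9: F0 acks idx 13 -> match: F0=13 F1=0; commitIndex=13
Op 10: F1 acks idx 9 -> match: F0=13 F1=9; commitIndex=13
Op 11: append 2 -> log_len=18
Op 12: F0 acks idx 8 -> match: F0=13 F1=9; commitIndex=13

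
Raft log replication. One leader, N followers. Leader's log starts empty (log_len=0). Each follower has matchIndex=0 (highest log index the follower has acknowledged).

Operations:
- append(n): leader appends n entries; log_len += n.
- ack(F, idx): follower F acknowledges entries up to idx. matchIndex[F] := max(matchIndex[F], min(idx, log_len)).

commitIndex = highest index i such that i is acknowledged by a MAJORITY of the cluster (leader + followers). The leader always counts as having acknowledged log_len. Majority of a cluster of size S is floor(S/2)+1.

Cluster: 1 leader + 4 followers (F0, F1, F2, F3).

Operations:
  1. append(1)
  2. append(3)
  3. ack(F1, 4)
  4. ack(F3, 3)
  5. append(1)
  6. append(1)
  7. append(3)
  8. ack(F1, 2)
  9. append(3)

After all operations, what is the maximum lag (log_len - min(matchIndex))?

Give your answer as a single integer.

Answer: 12

Derivation:
Op 1: append 1 -> log_len=1
Op 2: append 3 -> log_len=4
Op 3: F1 acks idx 4 -> match: F0=0 F1=4 F2=0 F3=0; commitIndex=0
Op 4: F3 acks idx 3 -> match: F0=0 F1=4 F2=0 F3=3; commitIndex=3
Op 5: append 1 -> log_len=5
Op 6: append 1 -> log_len=6
Op 7: append 3 -> log_len=9
Op 8: F1 acks idx 2 -> match: F0=0 F1=4 F2=0 F3=3; commitIndex=3
Op 9: append 3 -> log_len=12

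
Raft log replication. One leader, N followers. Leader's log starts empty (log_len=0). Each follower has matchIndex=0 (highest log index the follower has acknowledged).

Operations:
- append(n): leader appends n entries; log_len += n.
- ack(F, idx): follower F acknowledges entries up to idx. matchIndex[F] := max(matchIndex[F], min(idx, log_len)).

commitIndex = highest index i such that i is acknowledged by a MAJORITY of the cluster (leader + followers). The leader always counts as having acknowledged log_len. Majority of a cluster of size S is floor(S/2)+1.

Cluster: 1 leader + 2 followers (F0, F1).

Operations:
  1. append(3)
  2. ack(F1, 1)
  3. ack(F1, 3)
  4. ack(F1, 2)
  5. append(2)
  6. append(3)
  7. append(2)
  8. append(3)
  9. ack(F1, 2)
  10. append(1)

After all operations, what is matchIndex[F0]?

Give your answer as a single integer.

Op 1: append 3 -> log_len=3
Op 2: F1 acks idx 1 -> match: F0=0 F1=1; commitIndex=1
Op 3: F1 acks idx 3 -> match: F0=0 F1=3; commitIndex=3
Op 4: F1 acks idx 2 -> match: F0=0 F1=3; commitIndex=3
Op 5: append 2 -> log_len=5
Op 6: append 3 -> log_len=8
Op 7: append 2 -> log_len=10
Op 8: append 3 -> log_len=13
Op 9: F1 acks idx 2 -> match: F0=0 F1=3; commitIndex=3
Op 10: append 1 -> log_len=14

Answer: 0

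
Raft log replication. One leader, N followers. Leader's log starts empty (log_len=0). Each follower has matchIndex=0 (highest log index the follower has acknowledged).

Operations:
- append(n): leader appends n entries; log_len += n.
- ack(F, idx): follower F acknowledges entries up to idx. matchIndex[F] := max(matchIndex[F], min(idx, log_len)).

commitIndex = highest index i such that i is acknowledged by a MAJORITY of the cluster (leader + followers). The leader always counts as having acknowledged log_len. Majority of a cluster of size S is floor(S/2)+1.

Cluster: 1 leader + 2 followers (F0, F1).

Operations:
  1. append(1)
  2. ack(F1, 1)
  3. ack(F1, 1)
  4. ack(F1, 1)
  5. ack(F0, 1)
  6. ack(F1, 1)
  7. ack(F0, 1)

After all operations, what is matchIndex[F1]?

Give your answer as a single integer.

Answer: 1

Derivation:
Op 1: append 1 -> log_len=1
Op 2: F1 acks idx 1 -> match: F0=0 F1=1; commitIndex=1
Op 3: F1 acks idx 1 -> match: F0=0 F1=1; commitIndex=1
Op 4: F1 acks idx 1 -> match: F0=0 F1=1; commitIndex=1
Op 5: F0 acks idx 1 -> match: F0=1 F1=1; commitIndex=1
Op 6: F1 acks idx 1 -> match: F0=1 F1=1; commitIndex=1
Op 7: F0 acks idx 1 -> match: F0=1 F1=1; commitIndex=1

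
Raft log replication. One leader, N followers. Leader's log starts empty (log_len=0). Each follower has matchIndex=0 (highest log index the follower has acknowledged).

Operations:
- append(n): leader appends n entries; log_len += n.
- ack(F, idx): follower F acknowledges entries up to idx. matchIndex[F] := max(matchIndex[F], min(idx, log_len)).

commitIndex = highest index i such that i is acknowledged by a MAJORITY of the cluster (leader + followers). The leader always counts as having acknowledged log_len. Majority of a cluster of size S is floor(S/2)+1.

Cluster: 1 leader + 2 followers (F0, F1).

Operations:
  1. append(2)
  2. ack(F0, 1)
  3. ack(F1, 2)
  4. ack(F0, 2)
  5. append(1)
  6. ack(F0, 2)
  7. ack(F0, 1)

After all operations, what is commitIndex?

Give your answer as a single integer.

Op 1: append 2 -> log_len=2
Op 2: F0 acks idx 1 -> match: F0=1 F1=0; commitIndex=1
Op 3: F1 acks idx 2 -> match: F0=1 F1=2; commitIndex=2
Op 4: F0 acks idx 2 -> match: F0=2 F1=2; commitIndex=2
Op 5: append 1 -> log_len=3
Op 6: F0 acks idx 2 -> match: F0=2 F1=2; commitIndex=2
Op 7: F0 acks idx 1 -> match: F0=2 F1=2; commitIndex=2

Answer: 2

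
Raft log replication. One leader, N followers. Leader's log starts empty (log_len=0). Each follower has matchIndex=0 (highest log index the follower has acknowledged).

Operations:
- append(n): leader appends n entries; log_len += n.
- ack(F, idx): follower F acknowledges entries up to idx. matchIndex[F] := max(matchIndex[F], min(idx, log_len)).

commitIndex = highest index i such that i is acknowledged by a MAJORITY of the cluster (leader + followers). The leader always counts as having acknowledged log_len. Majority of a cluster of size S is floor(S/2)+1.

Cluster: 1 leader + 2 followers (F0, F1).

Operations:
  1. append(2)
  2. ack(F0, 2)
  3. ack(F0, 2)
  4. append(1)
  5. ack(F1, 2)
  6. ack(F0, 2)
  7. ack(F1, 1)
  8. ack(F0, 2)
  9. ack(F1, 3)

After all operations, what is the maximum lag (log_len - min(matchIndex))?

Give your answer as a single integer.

Answer: 1

Derivation:
Op 1: append 2 -> log_len=2
Op 2: F0 acks idx 2 -> match: F0=2 F1=0; commitIndex=2
Op 3: F0 acks idx 2 -> match: F0=2 F1=0; commitIndex=2
Op 4: append 1 -> log_len=3
Op 5: F1 acks idx 2 -> match: F0=2 F1=2; commitIndex=2
Op 6: F0 acks idx 2 -> match: F0=2 F1=2; commitIndex=2
Op 7: F1 acks idx 1 -> match: F0=2 F1=2; commitIndex=2
Op 8: F0 acks idx 2 -> match: F0=2 F1=2; commitIndex=2
Op 9: F1 acks idx 3 -> match: F0=2 F1=3; commitIndex=3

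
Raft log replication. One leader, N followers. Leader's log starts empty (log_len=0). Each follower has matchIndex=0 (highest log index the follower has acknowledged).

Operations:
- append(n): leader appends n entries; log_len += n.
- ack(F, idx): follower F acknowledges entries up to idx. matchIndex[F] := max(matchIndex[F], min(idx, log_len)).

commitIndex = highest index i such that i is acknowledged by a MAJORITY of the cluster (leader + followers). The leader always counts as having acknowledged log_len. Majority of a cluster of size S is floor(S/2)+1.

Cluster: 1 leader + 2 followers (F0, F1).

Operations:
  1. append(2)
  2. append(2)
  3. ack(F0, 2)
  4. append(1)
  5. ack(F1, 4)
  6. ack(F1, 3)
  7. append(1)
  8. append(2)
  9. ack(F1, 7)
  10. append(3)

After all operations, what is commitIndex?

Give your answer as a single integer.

Op 1: append 2 -> log_len=2
Op 2: append 2 -> log_len=4
Op 3: F0 acks idx 2 -> match: F0=2 F1=0; commitIndex=2
Op 4: append 1 -> log_len=5
Op 5: F1 acks idx 4 -> match: F0=2 F1=4; commitIndex=4
Op 6: F1 acks idx 3 -> match: F0=2 F1=4; commitIndex=4
Op 7: append 1 -> log_len=6
Op 8: append 2 -> log_len=8
Op 9: F1 acks idx 7 -> match: F0=2 F1=7; commitIndex=7
Op 10: append 3 -> log_len=11

Answer: 7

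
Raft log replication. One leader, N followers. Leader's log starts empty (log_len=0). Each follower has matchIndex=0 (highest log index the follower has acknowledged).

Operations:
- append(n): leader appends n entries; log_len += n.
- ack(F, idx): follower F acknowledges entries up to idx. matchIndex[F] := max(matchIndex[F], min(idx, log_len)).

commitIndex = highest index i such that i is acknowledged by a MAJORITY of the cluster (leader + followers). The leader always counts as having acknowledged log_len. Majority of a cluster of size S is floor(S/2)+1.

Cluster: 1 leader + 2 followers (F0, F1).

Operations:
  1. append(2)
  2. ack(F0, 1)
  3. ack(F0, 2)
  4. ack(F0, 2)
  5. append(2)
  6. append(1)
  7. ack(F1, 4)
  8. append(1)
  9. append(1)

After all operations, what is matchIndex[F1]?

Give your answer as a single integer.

Op 1: append 2 -> log_len=2
Op 2: F0 acks idx 1 -> match: F0=1 F1=0; commitIndex=1
Op 3: F0 acks idx 2 -> match: F0=2 F1=0; commitIndex=2
Op 4: F0 acks idx 2 -> match: F0=2 F1=0; commitIndex=2
Op 5: append 2 -> log_len=4
Op 6: append 1 -> log_len=5
Op 7: F1 acks idx 4 -> match: F0=2 F1=4; commitIndex=4
Op 8: append 1 -> log_len=6
Op 9: append 1 -> log_len=7

Answer: 4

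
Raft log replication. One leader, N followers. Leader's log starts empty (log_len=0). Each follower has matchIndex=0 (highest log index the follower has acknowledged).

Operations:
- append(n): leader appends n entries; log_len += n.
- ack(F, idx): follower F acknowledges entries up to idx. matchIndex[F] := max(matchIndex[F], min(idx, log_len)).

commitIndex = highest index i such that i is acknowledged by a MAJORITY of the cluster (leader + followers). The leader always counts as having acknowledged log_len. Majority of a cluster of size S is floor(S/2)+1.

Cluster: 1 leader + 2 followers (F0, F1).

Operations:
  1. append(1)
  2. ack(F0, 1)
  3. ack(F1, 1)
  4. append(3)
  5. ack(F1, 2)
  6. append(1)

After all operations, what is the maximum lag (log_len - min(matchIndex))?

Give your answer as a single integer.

Op 1: append 1 -> log_len=1
Op 2: F0 acks idx 1 -> match: F0=1 F1=0; commitIndex=1
Op 3: F1 acks idx 1 -> match: F0=1 F1=1; commitIndex=1
Op 4: append 3 -> log_len=4
Op 5: F1 acks idx 2 -> match: F0=1 F1=2; commitIndex=2
Op 6: append 1 -> log_len=5

Answer: 4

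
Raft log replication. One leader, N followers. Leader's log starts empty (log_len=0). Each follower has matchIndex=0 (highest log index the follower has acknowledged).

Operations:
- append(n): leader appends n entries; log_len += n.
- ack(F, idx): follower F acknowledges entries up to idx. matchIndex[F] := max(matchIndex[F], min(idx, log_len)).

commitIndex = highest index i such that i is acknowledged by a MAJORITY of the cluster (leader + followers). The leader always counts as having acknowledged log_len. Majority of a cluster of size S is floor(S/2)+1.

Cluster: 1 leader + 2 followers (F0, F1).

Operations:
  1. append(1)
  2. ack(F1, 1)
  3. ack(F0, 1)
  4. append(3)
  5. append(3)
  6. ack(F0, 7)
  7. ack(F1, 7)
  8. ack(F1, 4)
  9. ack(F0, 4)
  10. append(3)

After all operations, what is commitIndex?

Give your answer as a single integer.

Op 1: append 1 -> log_len=1
Op 2: F1 acks idx 1 -> match: F0=0 F1=1; commitIndex=1
Op 3: F0 acks idx 1 -> match: F0=1 F1=1; commitIndex=1
Op 4: append 3 -> log_len=4
Op 5: append 3 -> log_len=7
Op 6: F0 acks idx 7 -> match: F0=7 F1=1; commitIndex=7
Op 7: F1 acks idx 7 -> match: F0=7 F1=7; commitIndex=7
Op 8: F1 acks idx 4 -> match: F0=7 F1=7; commitIndex=7
Op 9: F0 acks idx 4 -> match: F0=7 F1=7; commitIndex=7
Op 10: append 3 -> log_len=10

Answer: 7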